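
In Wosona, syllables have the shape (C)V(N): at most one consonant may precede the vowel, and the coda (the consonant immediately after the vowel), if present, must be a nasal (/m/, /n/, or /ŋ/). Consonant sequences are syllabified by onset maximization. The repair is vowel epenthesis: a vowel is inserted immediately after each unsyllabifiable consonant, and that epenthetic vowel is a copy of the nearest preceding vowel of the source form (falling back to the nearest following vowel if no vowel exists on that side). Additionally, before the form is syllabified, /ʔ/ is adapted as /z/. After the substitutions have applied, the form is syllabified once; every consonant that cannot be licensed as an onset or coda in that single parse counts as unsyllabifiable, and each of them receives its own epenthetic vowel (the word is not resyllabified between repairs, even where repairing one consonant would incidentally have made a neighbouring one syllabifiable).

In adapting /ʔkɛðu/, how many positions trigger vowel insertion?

1

After substitution the input is /zkɛðu/.
The unsyllabifiable consonants are /z/; each receives one epenthetic vowel.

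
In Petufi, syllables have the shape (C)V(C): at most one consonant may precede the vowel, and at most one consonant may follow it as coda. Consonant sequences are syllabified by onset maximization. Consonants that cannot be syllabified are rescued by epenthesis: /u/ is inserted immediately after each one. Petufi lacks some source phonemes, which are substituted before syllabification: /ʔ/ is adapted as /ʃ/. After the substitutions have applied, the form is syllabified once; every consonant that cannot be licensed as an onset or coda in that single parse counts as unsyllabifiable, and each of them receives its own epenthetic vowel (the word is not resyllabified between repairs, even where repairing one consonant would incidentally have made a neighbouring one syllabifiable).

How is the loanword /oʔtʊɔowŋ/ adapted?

oʃtʊɔowŋu

Substitution: /ʔ/ → /ʃ/, giving /oʃtʊɔowŋ/.
Under (C)V(C), the unsyllabifiable consonants are /ŋ/ (at most one coda consonant is licensed; onsets are limited to one consonant).
Epenthesis after each stranded consonant: /ŋ/ → /ŋu/.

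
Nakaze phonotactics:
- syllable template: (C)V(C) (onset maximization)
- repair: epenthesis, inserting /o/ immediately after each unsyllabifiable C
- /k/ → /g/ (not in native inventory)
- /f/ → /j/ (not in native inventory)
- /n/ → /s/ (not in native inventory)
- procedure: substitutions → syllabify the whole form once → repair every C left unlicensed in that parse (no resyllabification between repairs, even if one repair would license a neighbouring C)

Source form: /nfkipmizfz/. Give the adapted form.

sojogipmizjozo

Substitution: /n/ → /s/, /f/ → /j/, /k/ → /g/, giving /sjgipmizjz/.
The consonants /s/, /j/, /j/, /z/ cannot be parsed into a legal (C)V(C) syllable (at most one coda consonant is licensed; onsets are limited to one consonant).
Inserting the epenthetic vowel yields /s/ → /so/, /j/ → /jo/, /j/ → /jo/, /z/ → /zo/.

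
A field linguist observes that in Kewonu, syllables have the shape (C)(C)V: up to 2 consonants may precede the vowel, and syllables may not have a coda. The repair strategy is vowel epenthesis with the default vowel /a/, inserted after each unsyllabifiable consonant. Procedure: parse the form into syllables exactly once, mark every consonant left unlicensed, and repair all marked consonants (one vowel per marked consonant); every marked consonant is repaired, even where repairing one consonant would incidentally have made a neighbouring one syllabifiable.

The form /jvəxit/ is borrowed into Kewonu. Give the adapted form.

jvəxita

Syllabifying with onset maximization leaves /t/ stranded (no codas are permitted; onsets may contain at most 2 consonants).
Each unlicensed consonant becomes the onset of a new syllable: /t/ → /ta/.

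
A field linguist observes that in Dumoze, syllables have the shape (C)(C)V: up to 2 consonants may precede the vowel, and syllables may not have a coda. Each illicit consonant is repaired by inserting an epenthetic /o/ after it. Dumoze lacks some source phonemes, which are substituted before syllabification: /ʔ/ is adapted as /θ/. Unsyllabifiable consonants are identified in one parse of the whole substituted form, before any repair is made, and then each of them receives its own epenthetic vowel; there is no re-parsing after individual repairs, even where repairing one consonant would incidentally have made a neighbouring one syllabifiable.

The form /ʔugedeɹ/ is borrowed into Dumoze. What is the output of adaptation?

θugedeɹo

Substitution: /ʔ/ → /θ/, giving /θugedeɹ/.
The consonants /ɹ/ cannot be parsed into a legal (C)(C)V syllable (no codas are permitted; onsets may contain at most 2 consonants).
Epenthesis after each stranded consonant: /ɹ/ → /ɹo/.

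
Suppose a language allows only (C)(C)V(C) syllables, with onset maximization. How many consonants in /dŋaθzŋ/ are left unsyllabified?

The consonants /z/, /ŋ/ cannot be parsed into a legal (C)(C)V(C) syllable (at most one coda consonant is licensed; onsets may contain at most 2 consonants).

2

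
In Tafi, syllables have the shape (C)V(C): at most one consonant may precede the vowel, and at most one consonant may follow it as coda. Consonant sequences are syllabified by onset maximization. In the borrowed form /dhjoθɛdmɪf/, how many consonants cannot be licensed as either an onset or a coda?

2

Under (C)V(C), the unsyllabifiable consonants are /d/, /h/ (at most one coda consonant is licensed; onsets are limited to one consonant).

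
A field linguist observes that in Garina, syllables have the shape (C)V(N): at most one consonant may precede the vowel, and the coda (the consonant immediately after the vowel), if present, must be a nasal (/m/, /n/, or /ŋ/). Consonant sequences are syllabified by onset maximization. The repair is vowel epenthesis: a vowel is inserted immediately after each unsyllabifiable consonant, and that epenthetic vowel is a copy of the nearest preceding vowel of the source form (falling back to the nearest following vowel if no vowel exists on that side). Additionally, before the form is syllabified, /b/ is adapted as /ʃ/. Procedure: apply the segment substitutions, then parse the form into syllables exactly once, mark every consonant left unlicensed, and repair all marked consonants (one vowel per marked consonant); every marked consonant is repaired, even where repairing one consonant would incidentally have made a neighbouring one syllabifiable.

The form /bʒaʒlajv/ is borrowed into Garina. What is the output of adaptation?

Substitution: /b/ → /ʃ/, giving /ʃʒaʒlajv/.
The consonants /ʃ/, /ʒ/, /j/, /v/ cannot be parsed into a legal (C)V(N) syllable (only a nasal (/m/, /n/, or /ŋ/) is licensed in coda position; onsets are limited to one consonant).
Inserting the epenthetic vowel yields /ʃ/ → /ʃa/, /ʒ/ → /ʒa/, /j/ → /ja/, /v/ → /va/.

ʃaʒaʒalajava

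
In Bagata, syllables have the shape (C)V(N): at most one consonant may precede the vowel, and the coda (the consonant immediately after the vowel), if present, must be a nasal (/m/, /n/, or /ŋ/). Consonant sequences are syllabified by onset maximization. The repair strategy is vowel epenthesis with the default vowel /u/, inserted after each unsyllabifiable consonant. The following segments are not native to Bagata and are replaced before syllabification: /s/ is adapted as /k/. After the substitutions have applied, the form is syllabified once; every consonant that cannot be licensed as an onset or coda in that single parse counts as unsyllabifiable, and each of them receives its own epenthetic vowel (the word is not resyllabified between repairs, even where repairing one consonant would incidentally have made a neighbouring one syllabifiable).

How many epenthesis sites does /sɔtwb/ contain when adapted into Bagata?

After substitution the input is /kɔtwb/.
The unsyllabifiable consonants are /t/, /w/, /b/; each receives one epenthetic vowel.

3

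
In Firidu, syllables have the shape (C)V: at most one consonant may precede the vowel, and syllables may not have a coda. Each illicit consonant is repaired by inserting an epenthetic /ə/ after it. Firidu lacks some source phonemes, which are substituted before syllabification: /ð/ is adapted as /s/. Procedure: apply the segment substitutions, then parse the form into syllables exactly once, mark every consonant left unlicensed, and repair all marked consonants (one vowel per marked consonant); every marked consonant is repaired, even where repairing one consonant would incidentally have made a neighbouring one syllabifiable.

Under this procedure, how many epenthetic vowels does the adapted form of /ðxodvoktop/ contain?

After substitution the input is /sxodvoktop/.
The unsyllabifiable consonants are /s/, /d/, /k/, /p/; each receives one epenthetic vowel.

4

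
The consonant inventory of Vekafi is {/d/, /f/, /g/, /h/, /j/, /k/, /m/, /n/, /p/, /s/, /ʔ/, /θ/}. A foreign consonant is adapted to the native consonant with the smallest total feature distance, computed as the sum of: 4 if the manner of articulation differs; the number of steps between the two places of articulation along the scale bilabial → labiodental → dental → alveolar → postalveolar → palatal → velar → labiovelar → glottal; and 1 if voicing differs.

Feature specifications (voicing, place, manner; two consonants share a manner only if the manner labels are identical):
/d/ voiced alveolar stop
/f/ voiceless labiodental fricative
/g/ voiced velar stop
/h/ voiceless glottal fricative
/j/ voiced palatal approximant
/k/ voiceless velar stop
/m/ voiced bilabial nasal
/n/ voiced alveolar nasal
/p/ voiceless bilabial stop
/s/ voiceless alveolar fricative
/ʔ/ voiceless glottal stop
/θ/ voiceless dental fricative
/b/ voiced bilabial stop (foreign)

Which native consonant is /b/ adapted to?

p

/p/ is closest: same manner (stop), place distance 0 (bilabial→bilabial), voicing differs (+1); total 1. Next closest is /d/ at distance 3.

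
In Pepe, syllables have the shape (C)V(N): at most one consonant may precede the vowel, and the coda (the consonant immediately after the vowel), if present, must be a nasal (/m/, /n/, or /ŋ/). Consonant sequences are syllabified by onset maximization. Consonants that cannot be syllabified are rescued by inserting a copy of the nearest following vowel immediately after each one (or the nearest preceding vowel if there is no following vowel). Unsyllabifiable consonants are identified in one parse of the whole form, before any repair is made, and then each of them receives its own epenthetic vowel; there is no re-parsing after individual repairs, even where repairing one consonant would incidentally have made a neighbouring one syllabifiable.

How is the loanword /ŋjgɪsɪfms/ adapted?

ŋɪjɪgɪsɪfɪmɪsɪ

The consonants /ŋ/, /j/, /f/, /m/, /s/ cannot be parsed into a legal (C)V(N) syllable (only a nasal (/m/, /n/, or /ŋ/) is licensed in coda position; onsets are limited to one consonant).
Inserting the epenthetic vowel yields /ŋ/ → /ŋɪ/, /j/ → /jɪ/, /f/ → /fɪ/, /m/ → /mɪ/, /s/ → /sɪ/.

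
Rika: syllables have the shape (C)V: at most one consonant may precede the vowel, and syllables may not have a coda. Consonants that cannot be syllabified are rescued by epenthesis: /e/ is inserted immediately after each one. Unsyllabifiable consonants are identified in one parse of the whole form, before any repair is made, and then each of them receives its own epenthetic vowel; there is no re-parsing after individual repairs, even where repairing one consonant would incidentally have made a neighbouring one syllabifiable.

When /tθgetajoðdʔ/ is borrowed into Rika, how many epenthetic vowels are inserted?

The unsyllabifiable consonants are /t/, /θ/, /ð/, /d/, /ʔ/; each receives one epenthetic vowel.

5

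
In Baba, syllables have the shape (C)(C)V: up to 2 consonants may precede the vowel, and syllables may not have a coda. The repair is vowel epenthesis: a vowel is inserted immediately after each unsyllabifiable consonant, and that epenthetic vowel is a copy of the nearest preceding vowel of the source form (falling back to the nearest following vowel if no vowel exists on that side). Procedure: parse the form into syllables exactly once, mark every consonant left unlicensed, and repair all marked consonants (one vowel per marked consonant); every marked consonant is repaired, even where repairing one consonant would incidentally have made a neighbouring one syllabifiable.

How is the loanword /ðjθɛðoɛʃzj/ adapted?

The consonants /ð/, /ʃ/, /z/, /j/ cannot be parsed into a legal (C)(C)V syllable (no codas are permitted; onsets may contain at most 2 consonants).
Each unlicensed consonant becomes the onset of a new syllable: /ð/ → /ðɛ/, /ʃ/ → /ʃɛ/, /z/ → /zɛ/, /j/ → /jɛ/.

ðɛjθɛðoɛʃɛzɛjɛ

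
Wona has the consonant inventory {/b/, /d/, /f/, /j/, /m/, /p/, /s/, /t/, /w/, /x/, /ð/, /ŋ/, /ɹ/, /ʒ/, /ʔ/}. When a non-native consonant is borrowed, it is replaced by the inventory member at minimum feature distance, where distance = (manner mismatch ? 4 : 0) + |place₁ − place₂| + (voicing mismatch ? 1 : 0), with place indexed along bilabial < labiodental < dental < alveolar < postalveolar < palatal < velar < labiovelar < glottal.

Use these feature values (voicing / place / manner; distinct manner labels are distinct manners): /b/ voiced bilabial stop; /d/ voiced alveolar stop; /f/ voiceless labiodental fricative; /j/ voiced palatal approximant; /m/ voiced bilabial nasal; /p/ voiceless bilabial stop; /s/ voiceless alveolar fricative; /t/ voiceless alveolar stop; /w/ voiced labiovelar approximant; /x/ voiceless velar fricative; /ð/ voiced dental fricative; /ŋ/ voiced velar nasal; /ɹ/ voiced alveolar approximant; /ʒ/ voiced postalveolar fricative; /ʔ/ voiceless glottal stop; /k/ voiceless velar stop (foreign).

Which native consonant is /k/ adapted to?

/ʔ/ is closest: same manner (stop), place distance 2 (velar→glottal), same voicing; total 2. Next closest is /t/ at distance 3.

ʔ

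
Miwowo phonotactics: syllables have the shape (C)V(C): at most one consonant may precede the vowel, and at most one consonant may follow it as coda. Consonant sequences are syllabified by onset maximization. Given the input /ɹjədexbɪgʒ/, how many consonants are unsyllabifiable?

2

Syllabifying with onset maximization leaves /ɹ/, /ʒ/ stranded (at most one coda consonant is licensed; onsets are limited to one consonant).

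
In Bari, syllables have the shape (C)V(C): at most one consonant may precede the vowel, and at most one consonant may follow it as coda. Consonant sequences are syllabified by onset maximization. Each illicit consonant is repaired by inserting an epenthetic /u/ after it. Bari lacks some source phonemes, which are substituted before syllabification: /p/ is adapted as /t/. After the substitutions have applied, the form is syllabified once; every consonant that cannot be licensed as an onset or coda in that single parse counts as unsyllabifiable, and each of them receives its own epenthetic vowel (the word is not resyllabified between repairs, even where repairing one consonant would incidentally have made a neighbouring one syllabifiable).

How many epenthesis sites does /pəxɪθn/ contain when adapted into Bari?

After substitution the input is /təxɪθn/.
The unsyllabifiable consonants are /n/; each receives one epenthetic vowel.

1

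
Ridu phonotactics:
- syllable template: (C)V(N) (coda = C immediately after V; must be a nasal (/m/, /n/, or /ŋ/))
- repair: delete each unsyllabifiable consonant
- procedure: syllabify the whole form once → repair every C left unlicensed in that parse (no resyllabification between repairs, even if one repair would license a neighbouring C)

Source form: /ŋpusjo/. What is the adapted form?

pujo

The consonants /ŋ/, /s/ cannot be parsed into a legal (C)V(N) syllable (only a nasal (/m/, /n/, or /ŋ/) is licensed in coda position; onsets are limited to one consonant).
Deleting the stranded consonants removes /ŋ/, /s/.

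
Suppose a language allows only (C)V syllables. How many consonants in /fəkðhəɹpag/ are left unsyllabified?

The consonants /k/, /ð/, /ɹ/, /g/ cannot be parsed into a legal (C)V syllable (no codas are permitted; onsets are limited to one consonant).

4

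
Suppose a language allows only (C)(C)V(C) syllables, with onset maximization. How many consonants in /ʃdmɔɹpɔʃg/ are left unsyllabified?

2

Under (C)(C)V(C), the unsyllabifiable consonants are /ʃ/, /g/ (at most one coda consonant is licensed; onsets may contain at most 2 consonants).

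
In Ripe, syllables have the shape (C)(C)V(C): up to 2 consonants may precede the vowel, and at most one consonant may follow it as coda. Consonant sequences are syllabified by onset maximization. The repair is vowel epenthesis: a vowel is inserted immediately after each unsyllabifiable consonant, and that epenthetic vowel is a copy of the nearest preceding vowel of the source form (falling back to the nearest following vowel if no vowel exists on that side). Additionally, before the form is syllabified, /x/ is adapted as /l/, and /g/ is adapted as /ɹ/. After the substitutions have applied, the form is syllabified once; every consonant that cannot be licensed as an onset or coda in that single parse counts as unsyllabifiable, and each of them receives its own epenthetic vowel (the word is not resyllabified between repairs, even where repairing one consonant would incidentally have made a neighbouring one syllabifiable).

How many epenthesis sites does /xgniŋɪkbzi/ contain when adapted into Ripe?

1

After substitution the input is /lɹniŋɪkbzi/.
The unsyllabifiable consonants are /l/; each receives one epenthetic vowel.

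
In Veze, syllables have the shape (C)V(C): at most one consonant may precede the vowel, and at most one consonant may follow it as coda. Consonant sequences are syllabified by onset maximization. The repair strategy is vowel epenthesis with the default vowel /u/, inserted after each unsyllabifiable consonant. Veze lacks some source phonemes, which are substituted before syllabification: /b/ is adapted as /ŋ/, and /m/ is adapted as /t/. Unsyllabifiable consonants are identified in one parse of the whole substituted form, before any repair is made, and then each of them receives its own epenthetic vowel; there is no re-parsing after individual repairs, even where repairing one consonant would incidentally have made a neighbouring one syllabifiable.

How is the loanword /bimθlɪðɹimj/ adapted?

ŋitθulɪðɹitju

Substitution: /b/ → /ŋ/, /m/ → /t/, giving /ŋitθlɪðɹitj/.
Syllabifying with onset maximization leaves /θ/, /j/ stranded (at most one coda consonant is licensed; onsets are limited to one consonant).
Inserting the epenthetic vowel yields /θ/ → /θu/, /j/ → /ju/.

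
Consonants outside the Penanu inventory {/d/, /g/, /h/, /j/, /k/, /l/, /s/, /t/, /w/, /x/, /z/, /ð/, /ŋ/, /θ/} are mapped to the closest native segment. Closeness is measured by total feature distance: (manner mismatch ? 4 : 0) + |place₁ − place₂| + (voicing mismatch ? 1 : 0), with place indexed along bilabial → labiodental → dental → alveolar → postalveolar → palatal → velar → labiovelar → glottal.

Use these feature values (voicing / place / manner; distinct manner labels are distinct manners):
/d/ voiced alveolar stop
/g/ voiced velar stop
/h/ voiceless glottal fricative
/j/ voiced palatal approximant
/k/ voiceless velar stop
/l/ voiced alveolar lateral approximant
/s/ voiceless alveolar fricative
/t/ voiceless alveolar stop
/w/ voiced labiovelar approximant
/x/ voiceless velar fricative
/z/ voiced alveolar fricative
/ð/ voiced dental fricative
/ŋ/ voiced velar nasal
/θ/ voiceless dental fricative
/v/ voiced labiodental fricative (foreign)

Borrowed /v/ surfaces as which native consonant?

ð

/ð/ is closest: same manner (fricative), place distance 1 (labiodental→dental), same voicing; total 1. Next closest is /z/ at distance 2.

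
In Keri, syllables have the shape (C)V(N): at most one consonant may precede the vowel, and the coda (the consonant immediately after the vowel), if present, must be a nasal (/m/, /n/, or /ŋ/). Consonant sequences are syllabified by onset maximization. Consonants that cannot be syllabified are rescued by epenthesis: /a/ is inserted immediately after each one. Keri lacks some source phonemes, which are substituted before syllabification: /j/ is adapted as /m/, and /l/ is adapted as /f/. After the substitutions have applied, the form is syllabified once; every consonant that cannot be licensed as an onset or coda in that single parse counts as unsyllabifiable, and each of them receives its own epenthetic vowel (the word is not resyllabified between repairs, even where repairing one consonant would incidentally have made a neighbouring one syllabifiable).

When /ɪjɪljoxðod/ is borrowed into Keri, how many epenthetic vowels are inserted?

After substitution the input is /ɪmɪfmoxðod/.
The unsyllabifiable consonants are /f/, /x/, /d/; each receives one epenthetic vowel.

3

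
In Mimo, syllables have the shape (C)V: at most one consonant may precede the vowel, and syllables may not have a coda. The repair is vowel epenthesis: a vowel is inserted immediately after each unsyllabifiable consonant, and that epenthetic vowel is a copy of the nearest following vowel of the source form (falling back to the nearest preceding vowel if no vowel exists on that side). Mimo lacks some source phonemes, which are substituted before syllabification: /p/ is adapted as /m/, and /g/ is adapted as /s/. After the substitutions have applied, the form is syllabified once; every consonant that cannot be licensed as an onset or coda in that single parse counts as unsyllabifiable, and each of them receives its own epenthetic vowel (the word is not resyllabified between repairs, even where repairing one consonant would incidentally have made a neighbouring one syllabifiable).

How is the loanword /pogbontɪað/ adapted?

mosobonɪtɪaða

Substitution: /p/ → /m/, /g/ → /s/, giving /mosbontɪað/.
Syllabifying with onset maximization leaves /s/, /n/, /ð/ stranded (no codas are permitted; onsets are limited to one consonant).
Epenthesis after each stranded consonant: /s/ → /so/, /n/ → /nɪ/, /ð/ → /ða/.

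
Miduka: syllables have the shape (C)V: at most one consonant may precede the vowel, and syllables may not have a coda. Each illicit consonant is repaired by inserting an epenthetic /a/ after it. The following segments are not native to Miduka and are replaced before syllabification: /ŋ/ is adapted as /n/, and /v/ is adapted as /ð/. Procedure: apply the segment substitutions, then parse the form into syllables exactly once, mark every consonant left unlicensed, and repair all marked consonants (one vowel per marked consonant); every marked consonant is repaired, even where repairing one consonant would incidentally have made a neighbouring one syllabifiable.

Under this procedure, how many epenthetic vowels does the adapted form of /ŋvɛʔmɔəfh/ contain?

4

After substitution the input is /nðɛʔmɔəfh/.
The unsyllabifiable consonants are /n/, /ʔ/, /f/, /h/; each receives one epenthetic vowel.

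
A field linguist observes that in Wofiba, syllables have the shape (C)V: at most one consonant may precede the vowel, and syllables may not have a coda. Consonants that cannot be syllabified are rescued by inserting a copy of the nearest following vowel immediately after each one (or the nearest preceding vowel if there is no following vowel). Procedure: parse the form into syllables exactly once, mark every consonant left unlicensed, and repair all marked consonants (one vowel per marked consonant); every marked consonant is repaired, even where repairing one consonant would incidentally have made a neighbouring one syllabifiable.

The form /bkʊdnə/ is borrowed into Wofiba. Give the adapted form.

bʊkʊdənə

Syllabifying with onset maximization leaves /b/, /d/ stranded (no codas are permitted; onsets are limited to one consonant).
Epenthesis after each stranded consonant: /b/ → /bʊ/, /d/ → /də/.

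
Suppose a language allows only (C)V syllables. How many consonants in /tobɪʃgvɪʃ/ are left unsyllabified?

Syllabifying with onset maximization leaves /ʃ/, /g/, /ʃ/ stranded (no codas are permitted; onsets are limited to one consonant).

3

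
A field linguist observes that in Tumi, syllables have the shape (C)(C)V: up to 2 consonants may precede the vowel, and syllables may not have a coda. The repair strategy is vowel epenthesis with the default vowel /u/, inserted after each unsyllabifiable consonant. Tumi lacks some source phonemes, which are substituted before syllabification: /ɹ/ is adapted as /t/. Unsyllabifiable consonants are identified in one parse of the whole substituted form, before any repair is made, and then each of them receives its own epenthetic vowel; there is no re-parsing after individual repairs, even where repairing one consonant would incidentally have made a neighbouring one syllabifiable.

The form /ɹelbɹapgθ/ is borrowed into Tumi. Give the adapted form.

Substitution: /ɹ/ → /t/, giving /telbtapgθ/.
Syllabifying with onset maximization leaves /l/, /p/, /g/, /θ/ stranded (no codas are permitted; onsets may contain at most 2 consonants).
Inserting the epenthetic vowel yields /l/ → /lu/, /p/ → /pu/, /g/ → /gu/, /θ/ → /θu/.

telubtapuguθu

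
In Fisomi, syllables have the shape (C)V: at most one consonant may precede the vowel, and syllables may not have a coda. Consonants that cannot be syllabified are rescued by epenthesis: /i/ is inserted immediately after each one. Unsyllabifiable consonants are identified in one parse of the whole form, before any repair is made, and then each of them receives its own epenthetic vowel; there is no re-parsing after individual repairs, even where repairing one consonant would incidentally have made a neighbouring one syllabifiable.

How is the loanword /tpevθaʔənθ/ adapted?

tipeviθaʔəniθi

Syllabifying with onset maximization leaves /t/, /v/, /n/, /θ/ stranded (no codas are permitted; onsets are limited to one consonant).
Inserting the epenthetic vowel yields /t/ → /ti/, /v/ → /vi/, /n/ → /ni/, /θ/ → /θi/.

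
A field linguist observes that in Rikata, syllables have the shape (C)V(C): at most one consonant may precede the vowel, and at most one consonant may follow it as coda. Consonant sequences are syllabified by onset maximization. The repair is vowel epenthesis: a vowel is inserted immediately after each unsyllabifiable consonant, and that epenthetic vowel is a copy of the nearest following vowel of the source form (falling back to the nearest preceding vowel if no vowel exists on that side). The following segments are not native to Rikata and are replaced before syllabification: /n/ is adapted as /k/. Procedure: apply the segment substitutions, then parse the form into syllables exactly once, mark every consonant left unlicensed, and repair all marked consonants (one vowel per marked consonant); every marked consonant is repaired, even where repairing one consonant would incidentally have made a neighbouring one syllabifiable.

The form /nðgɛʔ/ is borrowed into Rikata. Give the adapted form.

Substitution: /n/ → /k/, giving /kðgɛʔ/.
Under (C)V(C), the unsyllabifiable consonants are /k/, /ð/ (at most one coda consonant is licensed; onsets are limited to one consonant).
Inserting the epenthetic vowel yields /k/ → /kɛ/, /ð/ → /ðɛ/.

kɛðɛgɛʔ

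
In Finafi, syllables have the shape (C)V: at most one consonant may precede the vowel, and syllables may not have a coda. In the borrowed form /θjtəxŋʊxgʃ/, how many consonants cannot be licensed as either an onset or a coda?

6

The consonants /θ/, /j/, /x/, /x/, /g/, /ʃ/ cannot be parsed into a legal (C)V syllable (no codas are permitted; onsets are limited to one consonant).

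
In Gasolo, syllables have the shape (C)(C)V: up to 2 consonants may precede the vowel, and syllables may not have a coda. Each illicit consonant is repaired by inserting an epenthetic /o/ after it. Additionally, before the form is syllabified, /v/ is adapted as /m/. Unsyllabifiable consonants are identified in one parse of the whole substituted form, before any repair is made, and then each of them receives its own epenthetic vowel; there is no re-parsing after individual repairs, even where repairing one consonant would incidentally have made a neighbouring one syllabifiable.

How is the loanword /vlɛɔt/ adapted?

Substitution: /v/ → /m/, giving /mlɛɔt/.
Syllabifying with onset maximization leaves /t/ stranded (no codas are permitted; onsets may contain at most 2 consonants).
Inserting the epenthetic vowel yields /t/ → /to/.

mlɛɔto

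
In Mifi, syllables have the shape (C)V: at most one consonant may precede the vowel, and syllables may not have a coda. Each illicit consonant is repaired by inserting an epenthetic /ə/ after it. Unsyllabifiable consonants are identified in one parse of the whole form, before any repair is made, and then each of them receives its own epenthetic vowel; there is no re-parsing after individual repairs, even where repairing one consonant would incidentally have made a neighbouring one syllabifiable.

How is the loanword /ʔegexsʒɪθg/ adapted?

ʔegexəsəʒɪθəgə

Syllabifying with onset maximization leaves /x/, /s/, /θ/, /g/ stranded (no codas are permitted; onsets are limited to one consonant).
Inserting the epenthetic vowel yields /x/ → /xə/, /s/ → /sə/, /θ/ → /θə/, /g/ → /gə/.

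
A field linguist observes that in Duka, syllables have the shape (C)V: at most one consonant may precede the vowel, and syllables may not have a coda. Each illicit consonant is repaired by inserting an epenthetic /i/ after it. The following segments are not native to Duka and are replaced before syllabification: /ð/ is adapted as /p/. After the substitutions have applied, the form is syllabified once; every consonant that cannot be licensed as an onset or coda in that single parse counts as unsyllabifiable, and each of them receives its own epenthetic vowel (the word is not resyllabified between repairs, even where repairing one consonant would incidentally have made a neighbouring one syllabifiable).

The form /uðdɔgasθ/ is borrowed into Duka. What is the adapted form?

upidɔgasiθi

Substitution: /ð/ → /p/, giving /updɔgasθ/.
Under (C)V, the unsyllabifiable consonants are /p/, /s/, /θ/ (no codas are permitted; onsets are limited to one consonant).
Inserting the epenthetic vowel yields /p/ → /pi/, /s/ → /si/, /θ/ → /θi/.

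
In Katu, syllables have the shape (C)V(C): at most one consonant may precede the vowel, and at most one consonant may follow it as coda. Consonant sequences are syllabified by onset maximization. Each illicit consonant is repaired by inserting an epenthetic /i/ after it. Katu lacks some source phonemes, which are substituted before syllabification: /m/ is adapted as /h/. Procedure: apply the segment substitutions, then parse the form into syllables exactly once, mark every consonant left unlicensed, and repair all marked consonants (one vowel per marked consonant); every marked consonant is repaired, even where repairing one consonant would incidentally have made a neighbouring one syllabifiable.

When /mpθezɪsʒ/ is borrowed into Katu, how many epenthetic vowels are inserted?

After substitution the input is /hpθezɪsʒ/.
The unsyllabifiable consonants are /h/, /p/, /ʒ/; each receives one epenthetic vowel.

3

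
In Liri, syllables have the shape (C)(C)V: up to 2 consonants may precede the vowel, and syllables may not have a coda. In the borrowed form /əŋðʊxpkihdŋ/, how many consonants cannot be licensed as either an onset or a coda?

The consonants /x/, /h/, /d/, /ŋ/ cannot be parsed into a legal (C)(C)V syllable (no codas are permitted; onsets may contain at most 2 consonants).

4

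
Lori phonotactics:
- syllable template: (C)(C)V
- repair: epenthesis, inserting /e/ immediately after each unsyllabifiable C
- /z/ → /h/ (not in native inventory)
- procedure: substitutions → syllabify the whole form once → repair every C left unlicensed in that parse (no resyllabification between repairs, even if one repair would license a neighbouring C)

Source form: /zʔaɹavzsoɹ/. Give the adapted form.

hʔaɹavehsoɹe

Substitution: /z/ → /h/, giving /hʔaɹavhsoɹ/.
Under (C)(C)V, the unsyllabifiable consonants are /v/, /ɹ/ (no codas are permitted; onsets may contain at most 2 consonants).
Epenthesis after each stranded consonant: /v/ → /ve/, /ɹ/ → /ɹe/.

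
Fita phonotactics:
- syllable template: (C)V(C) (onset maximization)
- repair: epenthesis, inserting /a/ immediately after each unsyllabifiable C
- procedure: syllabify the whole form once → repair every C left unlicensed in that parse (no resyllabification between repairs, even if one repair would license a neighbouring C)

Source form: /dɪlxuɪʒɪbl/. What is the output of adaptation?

The consonants /l/ cannot be parsed into a legal (C)V(C) syllable (at most one coda consonant is licensed; onsets are limited to one consonant).
Each unlicensed consonant becomes the onset of a new syllable: /l/ → /la/.

dɪlxuɪʒɪbla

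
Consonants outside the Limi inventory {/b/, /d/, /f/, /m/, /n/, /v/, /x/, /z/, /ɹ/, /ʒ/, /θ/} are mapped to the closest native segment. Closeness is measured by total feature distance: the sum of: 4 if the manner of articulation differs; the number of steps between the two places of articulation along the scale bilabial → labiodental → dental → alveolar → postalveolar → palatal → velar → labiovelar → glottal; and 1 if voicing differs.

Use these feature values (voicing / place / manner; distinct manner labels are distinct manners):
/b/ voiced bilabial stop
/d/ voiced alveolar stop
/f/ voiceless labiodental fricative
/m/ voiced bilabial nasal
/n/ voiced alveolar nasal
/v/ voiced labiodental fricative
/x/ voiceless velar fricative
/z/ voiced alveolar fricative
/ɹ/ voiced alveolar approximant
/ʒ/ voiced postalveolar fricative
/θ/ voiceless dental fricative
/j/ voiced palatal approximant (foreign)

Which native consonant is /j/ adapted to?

/ɹ/ is closest: same manner (approximant), place distance 2 (palatal→alveolar), same voicing; total 2. Next closest is /ʒ/ at distance 5.

ɹ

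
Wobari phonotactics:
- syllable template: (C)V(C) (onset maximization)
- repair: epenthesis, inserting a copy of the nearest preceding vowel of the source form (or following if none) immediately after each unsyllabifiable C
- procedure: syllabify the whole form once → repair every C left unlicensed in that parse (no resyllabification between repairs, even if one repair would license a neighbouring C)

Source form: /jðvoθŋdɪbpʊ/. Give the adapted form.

joðovoθŋodɪbpʊ

Syllabifying with onset maximization leaves /j/, /ð/, /ŋ/ stranded (at most one coda consonant is licensed; onsets are limited to one consonant).
Each unlicensed consonant becomes the onset of a new syllable: /j/ → /jo/, /ð/ → /ðo/, /ŋ/ → /ŋo/.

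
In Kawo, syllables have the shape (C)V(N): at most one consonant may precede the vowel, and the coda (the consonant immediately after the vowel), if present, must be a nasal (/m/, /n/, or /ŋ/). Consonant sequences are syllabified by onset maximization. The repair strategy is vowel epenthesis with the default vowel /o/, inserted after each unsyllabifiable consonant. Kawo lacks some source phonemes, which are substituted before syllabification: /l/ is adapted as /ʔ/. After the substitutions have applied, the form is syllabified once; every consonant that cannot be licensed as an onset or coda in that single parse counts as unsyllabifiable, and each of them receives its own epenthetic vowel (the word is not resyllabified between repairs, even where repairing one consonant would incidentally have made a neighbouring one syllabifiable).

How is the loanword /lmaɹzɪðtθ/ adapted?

Substitution: /l/ → /ʔ/, giving /ʔmaɹzɪðtθ/.
Syllabifying with onset maximization leaves /ʔ/, /ɹ/, /ð/, /t/, /θ/ stranded (only a nasal (/m/, /n/, or /ŋ/) is licensed in coda position; onsets are limited to one consonant).
Epenthesis after each stranded consonant: /ʔ/ → /ʔo/, /ɹ/ → /ɹo/, /ð/ → /ðo/, /t/ → /to/, /θ/ → /θo/.

ʔomaɹozɪðotoθo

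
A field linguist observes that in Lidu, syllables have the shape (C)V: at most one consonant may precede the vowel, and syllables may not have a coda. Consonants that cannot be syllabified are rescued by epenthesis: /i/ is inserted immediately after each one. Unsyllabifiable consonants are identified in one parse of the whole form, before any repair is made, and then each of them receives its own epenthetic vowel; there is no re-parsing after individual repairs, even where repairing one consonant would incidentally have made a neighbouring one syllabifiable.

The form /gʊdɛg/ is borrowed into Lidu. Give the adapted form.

Syllabifying with onset maximization leaves /g/ stranded (no codas are permitted; onsets are limited to one consonant).
Inserting the epenthetic vowel yields /g/ → /gi/.

gʊdɛgi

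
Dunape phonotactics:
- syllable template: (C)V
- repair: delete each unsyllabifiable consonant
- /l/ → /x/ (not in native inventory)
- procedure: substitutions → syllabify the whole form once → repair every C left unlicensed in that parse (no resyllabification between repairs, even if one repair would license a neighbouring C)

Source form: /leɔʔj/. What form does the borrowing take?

xeɔ

Substitution: /l/ → /x/, giving /xeɔʔj/.
Syllabifying with onset maximization leaves /ʔ/, /j/ stranded (no codas are permitted; onsets are limited to one consonant).
Deletion applies to /ʔ/, /j/.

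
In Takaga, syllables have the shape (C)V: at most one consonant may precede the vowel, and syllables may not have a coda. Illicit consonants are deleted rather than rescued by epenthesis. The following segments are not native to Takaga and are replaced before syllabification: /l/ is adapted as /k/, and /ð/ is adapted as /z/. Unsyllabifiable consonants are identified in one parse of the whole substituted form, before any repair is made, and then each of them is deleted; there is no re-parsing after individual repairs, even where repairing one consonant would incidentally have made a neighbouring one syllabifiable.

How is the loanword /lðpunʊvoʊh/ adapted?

Substitution: /l/ → /k/, /ð/ → /z/, giving /kzpunʊvoʊh/.
Under (C)V, the unsyllabifiable consonants are /k/, /z/, /h/ (no codas are permitted; onsets are limited to one consonant).
Deleting the stranded consonants removes /k/, /z/, /h/.

punʊvoʊ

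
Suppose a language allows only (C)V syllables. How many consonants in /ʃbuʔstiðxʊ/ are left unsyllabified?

4

Syllabifying with onset maximization leaves /ʃ/, /ʔ/, /s/, /ð/ stranded (no codas are permitted; onsets are limited to one consonant).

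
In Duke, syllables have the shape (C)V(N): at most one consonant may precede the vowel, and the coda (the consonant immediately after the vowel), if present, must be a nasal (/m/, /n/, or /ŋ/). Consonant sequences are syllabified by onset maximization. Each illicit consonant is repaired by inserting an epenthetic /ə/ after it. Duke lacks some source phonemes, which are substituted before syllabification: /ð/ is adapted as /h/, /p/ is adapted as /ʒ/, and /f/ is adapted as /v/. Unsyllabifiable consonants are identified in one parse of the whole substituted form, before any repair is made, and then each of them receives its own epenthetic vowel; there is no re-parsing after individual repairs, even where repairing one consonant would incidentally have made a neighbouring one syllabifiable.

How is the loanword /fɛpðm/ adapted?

vɛʒəhəmə

Substitution: /f/ → /v/, /p/ → /ʒ/, /ð/ → /h/, giving /vɛʒhm/.
The consonants /ʒ/, /h/, /m/ cannot be parsed into a legal (C)V(N) syllable (only a nasal (/m/, /n/, or /ŋ/) is licensed in coda position; onsets are limited to one consonant).
Epenthesis after each stranded consonant: /ʒ/ → /ʒə/, /h/ → /hə/, /m/ → /mə/.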